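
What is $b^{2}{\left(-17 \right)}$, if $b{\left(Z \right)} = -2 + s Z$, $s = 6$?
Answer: $10816$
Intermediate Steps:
$b{\left(Z \right)} = -2 + 6 Z$
$b^{2}{\left(-17 \right)} = \left(-2 + 6 \left(-17\right)\right)^{2} = \left(-2 - 102\right)^{2} = \left(-104\right)^{2} = 10816$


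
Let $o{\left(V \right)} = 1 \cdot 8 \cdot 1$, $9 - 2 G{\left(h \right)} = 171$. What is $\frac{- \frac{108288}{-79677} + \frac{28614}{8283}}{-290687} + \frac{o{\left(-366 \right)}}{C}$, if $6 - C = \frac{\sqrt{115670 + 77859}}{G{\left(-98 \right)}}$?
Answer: $\frac{8914953043283366}{1207816246486707} - \frac{648 \sqrt{193529}}{42667} \approx 0.69983$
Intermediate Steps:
$G{\left(h \right)} = -81$ ($G{\left(h \right)} = \frac{9}{2} - \frac{171}{2} = -81$)
$C = 6 + \frac{\sqrt{193529}}{81}$ ($C = 6 - \frac{\sqrt{115670 + 77859}}{-81} = 6 - \sqrt{193529} \left(- \frac{1}{81}\right) = 6 - - \frac{\sqrt{193529}}{81} = 6 + \frac{\sqrt{193529}}{81} \approx 11.431$)
$o{\left(V \right)} = 8$ ($o{\left(V \right)} = 8 \cdot 1 = 8$)
$\frac{- \frac{108288}{-79677} + \frac{28614}{8283}}{-290687} + \frac{o{\left(-366 \right)}}{C} = \frac{- \frac{108288}{-79677} + \frac{28614}{8283}}{-290687} + \frac{8}{6 + \frac{\sqrt{193529}}{81}} = \left(\left(-108288\right) \left(- \frac{1}{79677}\right) + 28614 \cdot \frac{1}{8283}\right) \left(- \frac{1}{290687}\right) + \frac{8}{6 + \frac{\sqrt{193529}}{81}} = \left(\frac{12032}{8853} + \frac{38}{11}\right) \left(- \frac{1}{290687}\right) + \frac{8}{6 + \frac{\sqrt{193529}}{81}} = \frac{468766}{97383} \left(- \frac{1}{290687}\right) + \frac{8}{6 + \frac{\sqrt{193529}}{81}} = - \frac{468766}{28307972121} + \frac{8}{6 + \frac{\sqrt{193529}}{81}}$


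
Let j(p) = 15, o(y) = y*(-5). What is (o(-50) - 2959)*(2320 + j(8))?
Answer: -6325515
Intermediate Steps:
o(y) = -5*y
(o(-50) - 2959)*(2320 + j(8)) = (-5*(-50) - 2959)*(2320 + 15) = (250 - 2959)*2335 = -2709*2335 = -6325515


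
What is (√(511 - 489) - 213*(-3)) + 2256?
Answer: 2895 + √22 ≈ 2899.7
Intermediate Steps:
(√(511 - 489) - 213*(-3)) + 2256 = (√22 + 639) + 2256 = (639 + √22) + 2256 = 2895 + √22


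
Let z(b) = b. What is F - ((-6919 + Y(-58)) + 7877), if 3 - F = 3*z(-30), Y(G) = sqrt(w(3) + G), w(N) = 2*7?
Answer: -865 - 2*I*sqrt(11) ≈ -865.0 - 6.6332*I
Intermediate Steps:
w(N) = 14
Y(G) = sqrt(14 + G)
F = 93 (F = 3 - 3*(-30) = 3 - 1*(-90) = 3 + 90 = 93)
F - ((-6919 + Y(-58)) + 7877) = 93 - ((-6919 + sqrt(14 - 58)) + 7877) = 93 - ((-6919 + sqrt(-44)) + 7877) = 93 - ((-6919 + 2*I*sqrt(11)) + 7877) = 93 - (958 + 2*I*sqrt(11)) = 93 + (-958 - 2*I*sqrt(11)) = -865 - 2*I*sqrt(11)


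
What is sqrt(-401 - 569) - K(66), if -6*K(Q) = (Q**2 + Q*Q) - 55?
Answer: 8657/6 + I*sqrt(970) ≈ 1442.8 + 31.145*I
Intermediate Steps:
K(Q) = 55/6 - Q**2/3 (K(Q) = -((Q**2 + Q*Q) - 55)/6 = -((Q**2 + Q**2) - 55)/6 = -(2*Q**2 - 55)/6 = -(-55 + 2*Q**2)/6 = 55/6 - Q**2/3)
sqrt(-401 - 569) - K(66) = sqrt(-401 - 569) - (55/6 - 1/3*66**2) = sqrt(-970) - (55/6 - 1/3*4356) = I*sqrt(970) - (55/6 - 1452) = I*sqrt(970) - 1*(-8657/6) = I*sqrt(970) + 8657/6 = 8657/6 + I*sqrt(970)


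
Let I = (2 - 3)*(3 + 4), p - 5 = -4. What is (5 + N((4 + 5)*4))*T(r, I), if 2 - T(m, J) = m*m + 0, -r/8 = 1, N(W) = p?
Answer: -372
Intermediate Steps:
p = 1 (p = 5 - 4 = 1)
N(W) = 1
r = -8 (r = -8*1 = -8)
I = -7 (I = -1*7 = -7)
T(m, J) = 2 - m² (T(m, J) = 2 - (m*m + 0) = 2 - (m² + 0) = 2 - m²)
(5 + N((4 + 5)*4))*T(r, I) = (5 + 1)*(2 - 1*(-8)²) = 6*(2 - 1*64) = 6*(2 - 64) = 6*(-62) = -372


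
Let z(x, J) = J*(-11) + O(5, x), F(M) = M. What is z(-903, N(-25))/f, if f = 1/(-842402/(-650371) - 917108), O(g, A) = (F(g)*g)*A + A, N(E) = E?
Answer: 13839652207065198/650371 ≈ 2.1280e+10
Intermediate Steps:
O(g, A) = A + A*g² (O(g, A) = (g*g)*A + A = g²*A + A = A*g² + A = A + A*g²)
z(x, J) = -11*J + 26*x (z(x, J) = J*(-11) + x*(1 + 5²) = -11*J + x*(1 + 25) = -11*J + x*26 = -11*J + 26*x)
f = -650371/596459604666 (f = 1/(-842402*(-1/650371) - 917108) = 1/(842402/650371 - 917108) = 1/(-596459604666/650371) = -650371/596459604666 ≈ -1.0904e-6)
z(-903, N(-25))/f = (-11*(-25) + 26*(-903))/(-650371/596459604666) = (275 - 23478)*(-596459604666/650371) = -23203*(-596459604666/650371) = 13839652207065198/650371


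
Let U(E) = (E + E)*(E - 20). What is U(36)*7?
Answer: 8064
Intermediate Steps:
U(E) = 2*E*(-20 + E) (U(E) = (2*E)*(-20 + E) = 2*E*(-20 + E))
U(36)*7 = (2*36*(-20 + 36))*7 = (2*36*16)*7 = 1152*7 = 8064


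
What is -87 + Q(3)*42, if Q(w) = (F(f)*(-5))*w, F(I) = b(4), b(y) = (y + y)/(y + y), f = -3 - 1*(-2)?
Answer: -717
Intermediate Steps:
f = -1 (f = -3 + 2 = -1)
b(y) = 1 (b(y) = (2*y)/((2*y)) = (2*y)*(1/(2*y)) = 1)
F(I) = 1
Q(w) = -5*w (Q(w) = (1*(-5))*w = -5*w)
-87 + Q(3)*42 = -87 - 5*3*42 = -87 - 15*42 = -87 - 630 = -717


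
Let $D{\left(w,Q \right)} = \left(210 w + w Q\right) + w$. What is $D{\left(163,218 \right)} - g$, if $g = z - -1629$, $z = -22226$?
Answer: $90524$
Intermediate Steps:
$D{\left(w,Q \right)} = 211 w + Q w$ ($D{\left(w,Q \right)} = \left(210 w + Q w\right) + w = 211 w + Q w$)
$g = -20597$ ($g = -22226 - -1629 = -22226 + 1629 = -20597$)
$D{\left(163,218 \right)} - g = 163 \left(211 + 218\right) - -20597 = 163 \cdot 429 + 20597 = 69927 + 20597 = 90524$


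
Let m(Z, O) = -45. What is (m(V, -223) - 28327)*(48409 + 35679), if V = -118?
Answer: -2385744736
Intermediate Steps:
(m(V, -223) - 28327)*(48409 + 35679) = (-45 - 28327)*(48409 + 35679) = -28372*84088 = -2385744736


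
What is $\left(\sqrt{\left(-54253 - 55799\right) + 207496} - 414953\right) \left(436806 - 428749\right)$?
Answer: $-3343276321 + 16114 \sqrt{24361} \approx -3.3408 \cdot 10^{9}$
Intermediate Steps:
$\left(\sqrt{\left(-54253 - 55799\right) + 207496} - 414953\right) \left(436806 - 428749\right) = \left(\sqrt{-110052 + 207496} - 414953\right) 8057 = \left(\sqrt{97444} - 414953\right) 8057 = \left(2 \sqrt{24361} - 414953\right) 8057 = \left(-414953 + 2 \sqrt{24361}\right) 8057 = -3343276321 + 16114 \sqrt{24361}$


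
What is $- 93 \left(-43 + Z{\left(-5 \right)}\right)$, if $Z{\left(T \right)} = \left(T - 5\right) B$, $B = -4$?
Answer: $279$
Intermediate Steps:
$Z{\left(T \right)} = 20 - 4 T$ ($Z{\left(T \right)} = \left(T - 5\right) \left(-4\right) = \left(-5 + T\right) \left(-4\right) = 20 - 4 T$)
$- 93 \left(-43 + Z{\left(-5 \right)}\right) = - 93 \left(-43 + \left(20 - -20\right)\right) = - 93 \left(-43 + \left(20 + 20\right)\right) = - 93 \left(-43 + 40\right) = \left(-93\right) \left(-3\right) = 279$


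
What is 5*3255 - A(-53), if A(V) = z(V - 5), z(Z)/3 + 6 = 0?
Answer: 16293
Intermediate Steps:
z(Z) = -18 (z(Z) = -18 + 3*0 = -18 + 0 = -18)
A(V) = -18
5*3255 - A(-53) = 5*3255 - 1*(-18) = 16275 + 18 = 16293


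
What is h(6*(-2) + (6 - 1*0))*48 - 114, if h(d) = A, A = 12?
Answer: 462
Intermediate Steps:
h(d) = 12
h(6*(-2) + (6 - 1*0))*48 - 114 = 12*48 - 114 = 576 - 114 = 462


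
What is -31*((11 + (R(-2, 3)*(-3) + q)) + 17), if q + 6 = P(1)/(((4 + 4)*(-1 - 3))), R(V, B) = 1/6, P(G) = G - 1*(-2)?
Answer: -21235/32 ≈ -663.59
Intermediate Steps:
P(G) = 2 + G (P(G) = G + 2 = 2 + G)
R(V, B) = ⅙
q = -195/32 (q = -6 + (2 + 1)/(((4 + 4)*(-1 - 3))) = -6 + 3/((8*(-4))) = -6 + 3/(-32) = -6 + 3*(-1/32) = -6 - 3/32 = -195/32 ≈ -6.0938)
-31*((11 + (R(-2, 3)*(-3) + q)) + 17) = -31*((11 + ((⅙)*(-3) - 195/32)) + 17) = -31*((11 + (-½ - 195/32)) + 17) = -31*((11 - 211/32) + 17) = -31*(141/32 + 17) = -31*685/32 = -21235/32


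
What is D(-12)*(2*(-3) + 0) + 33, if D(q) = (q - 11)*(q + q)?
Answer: -3279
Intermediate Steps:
D(q) = 2*q*(-11 + q) (D(q) = (-11 + q)*(2*q) = 2*q*(-11 + q))
D(-12)*(2*(-3) + 0) + 33 = (2*(-12)*(-11 - 12))*(2*(-3) + 0) + 33 = (2*(-12)*(-23))*(-6 + 0) + 33 = 552*(-6) + 33 = -3312 + 33 = -3279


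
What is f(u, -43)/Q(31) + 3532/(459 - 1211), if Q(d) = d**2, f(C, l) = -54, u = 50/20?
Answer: -858715/180668 ≈ -4.7530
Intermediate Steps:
u = 5/2 (u = 50*(1/20) = 5/2 ≈ 2.5000)
f(u, -43)/Q(31) + 3532/(459 - 1211) = -54/(31**2) + 3532/(459 - 1211) = -54/961 + 3532/(-752) = -54*1/961 + 3532*(-1/752) = -54/961 - 883/188 = -858715/180668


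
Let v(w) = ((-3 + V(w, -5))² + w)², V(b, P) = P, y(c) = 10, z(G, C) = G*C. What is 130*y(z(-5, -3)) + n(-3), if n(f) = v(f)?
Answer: 5021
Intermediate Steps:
z(G, C) = C*G
v(w) = (64 + w)² (v(w) = ((-3 - 5)² + w)² = ((-8)² + w)² = (64 + w)²)
n(f) = (64 + f)²
130*y(z(-5, -3)) + n(-3) = 130*10 + (64 - 3)² = 1300 + 61² = 1300 + 3721 = 5021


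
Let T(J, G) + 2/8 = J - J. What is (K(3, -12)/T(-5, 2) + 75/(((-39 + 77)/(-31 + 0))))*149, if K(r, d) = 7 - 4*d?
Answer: -1592065/38 ≈ -41896.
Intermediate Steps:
T(J, G) = -¼ (T(J, G) = -¼ + (J - J) = -¼ + 0 = -¼)
K(r, d) = 7 - 4*d
(K(3, -12)/T(-5, 2) + 75/(((-39 + 77)/(-31 + 0))))*149 = ((7 - 4*(-12))/(-¼) + 75/(((-39 + 77)/(-31 + 0))))*149 = ((7 + 48)*(-4) + 75/((38/(-31))))*149 = (55*(-4) + 75/((38*(-1/31))))*149 = (-220 + 75/(-38/31))*149 = (-220 + 75*(-31/38))*149 = (-220 - 2325/38)*149 = -10685/38*149 = -1592065/38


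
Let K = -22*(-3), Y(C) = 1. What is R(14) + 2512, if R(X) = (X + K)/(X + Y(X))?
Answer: 7552/3 ≈ 2517.3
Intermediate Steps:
K = 66
R(X) = (66 + X)/(1 + X) (R(X) = (X + 66)/(X + 1) = (66 + X)/(1 + X))
R(14) + 2512 = (66 + 14)/(1 + 14) + 2512 = 80/15 + 2512 = (1/15)*80 + 2512 = 16/3 + 2512 = 7552/3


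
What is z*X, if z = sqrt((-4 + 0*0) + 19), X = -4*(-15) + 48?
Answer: 108*sqrt(15) ≈ 418.28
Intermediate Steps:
X = 108 (X = 60 + 48 = 108)
z = sqrt(15) (z = sqrt((-4 + 0) + 19) = sqrt(-4 + 19) = sqrt(15) ≈ 3.8730)
z*X = sqrt(15)*108 = 108*sqrt(15)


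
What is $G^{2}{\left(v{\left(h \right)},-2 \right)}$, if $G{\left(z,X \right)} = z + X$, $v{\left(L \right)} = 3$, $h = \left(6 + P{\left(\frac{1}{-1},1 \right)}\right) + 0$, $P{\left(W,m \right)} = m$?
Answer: $1$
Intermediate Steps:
$h = 7$ ($h = \left(6 + 1\right) + 0 = 7 + 0 = 7$)
$G{\left(z,X \right)} = X + z$
$G^{2}{\left(v{\left(h \right)},-2 \right)} = \left(-2 + 3\right)^{2} = 1^{2} = 1$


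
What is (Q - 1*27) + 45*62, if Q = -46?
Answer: 2717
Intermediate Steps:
(Q - 1*27) + 45*62 = (-46 - 1*27) + 45*62 = (-46 - 27) + 2790 = -73 + 2790 = 2717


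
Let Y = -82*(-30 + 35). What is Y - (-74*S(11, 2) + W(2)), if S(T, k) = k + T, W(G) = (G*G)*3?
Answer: 540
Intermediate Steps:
W(G) = 3*G² (W(G) = G²*3 = 3*G²)
S(T, k) = T + k
Y = -410 (Y = -82*5 = -410)
Y - (-74*S(11, 2) + W(2)) = -410 - (-74*(11 + 2) + 3*2²) = -410 - (-74*13 + 3*4) = -410 - (-962 + 12) = -410 - 1*(-950) = -410 + 950 = 540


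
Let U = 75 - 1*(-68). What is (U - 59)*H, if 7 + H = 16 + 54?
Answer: 5292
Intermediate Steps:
H = 63 (H = -7 + (16 + 54) = -7 + 70 = 63)
U = 143 (U = 75 + 68 = 143)
(U - 59)*H = (143 - 59)*63 = 84*63 = 5292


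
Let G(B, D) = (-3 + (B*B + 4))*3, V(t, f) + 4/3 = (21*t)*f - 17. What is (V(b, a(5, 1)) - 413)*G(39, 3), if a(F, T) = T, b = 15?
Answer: -531178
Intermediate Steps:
V(t, f) = -55/3 + 21*f*t (V(t, f) = -4/3 + ((21*t)*f - 17) = -4/3 + (21*f*t - 17) = -4/3 + (-17 + 21*f*t) = -55/3 + 21*f*t)
G(B, D) = 3 + 3*B² (G(B, D) = (-3 + (B² + 4))*3 = (-3 + (4 + B²))*3 = (1 + B²)*3 = 3 + 3*B²)
(V(b, a(5, 1)) - 413)*G(39, 3) = ((-55/3 + 21*1*15) - 413)*(3 + 3*39²) = ((-55/3 + 315) - 413)*(3 + 3*1521) = (890/3 - 413)*(3 + 4563) = -349/3*4566 = -531178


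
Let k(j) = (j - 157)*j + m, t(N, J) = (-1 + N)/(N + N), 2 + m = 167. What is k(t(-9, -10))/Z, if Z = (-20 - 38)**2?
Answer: 6325/272484 ≈ 0.023212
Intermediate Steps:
m = 165 (m = -2 + 167 = 165)
t(N, J) = (-1 + N)/(2*N) (t(N, J) = (-1 + N)/((2*N)) = (-1 + N)*(1/(2*N)) = (-1 + N)/(2*N))
k(j) = 165 + j*(-157 + j) (k(j) = (j - 157)*j + 165 = (-157 + j)*j + 165 = j*(-157 + j) + 165 = 165 + j*(-157 + j))
Z = 3364 (Z = (-58)**2 = 3364)
k(t(-9, -10))/Z = (165 + ((1/2)*(-1 - 9)/(-9))**2 - 157*(-1 - 9)/(2*(-9)))/3364 = (165 + ((1/2)*(-1/9)*(-10))**2 - 157*(-1)*(-10)/(2*9))*(1/3364) = (165 + (5/9)**2 - 157*5/9)*(1/3364) = (165 + 25/81 - 785/9)*(1/3364) = (6325/81)*(1/3364) = 6325/272484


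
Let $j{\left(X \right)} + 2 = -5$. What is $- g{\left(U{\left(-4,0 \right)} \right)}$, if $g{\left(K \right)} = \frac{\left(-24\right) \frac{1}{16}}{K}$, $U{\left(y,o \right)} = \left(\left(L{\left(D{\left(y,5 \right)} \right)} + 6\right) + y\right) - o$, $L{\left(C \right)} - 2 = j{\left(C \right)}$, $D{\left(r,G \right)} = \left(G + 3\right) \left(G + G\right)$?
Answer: $- \frac{1}{2} \approx -0.5$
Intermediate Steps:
$j{\left(X \right)} = -7$ ($j{\left(X \right)} = -2 - 5 = -7$)
$D{\left(r,G \right)} = 2 G \left(3 + G\right)$ ($D{\left(r,G \right)} = \left(3 + G\right) 2 G = 2 G \left(3 + G\right)$)
$L{\left(C \right)} = -5$ ($L{\left(C \right)} = 2 - 7 = -5$)
$U{\left(y,o \right)} = 1 + y - o$ ($U{\left(y,o \right)} = \left(\left(-5 + 6\right) + y\right) - o = \left(1 + y\right) - o = 1 + y - o$)
$g{\left(K \right)} = - \frac{3}{2 K}$ ($g{\left(K \right)} = \frac{\left(-24\right) \frac{1}{16}}{K} = - \frac{3}{2 K}$)
$- g{\left(U{\left(-4,0 \right)} \right)} = - \frac{-3}{2 \left(1 - 4 - 0\right)} = - \frac{-3}{2 \left(1 - 4 + 0\right)} = - \frac{-3}{2 \left(-3\right)} = - \frac{\left(-3\right) \left(-1\right)}{2 \cdot 3} = \left(-1\right) \frac{1}{2} = - \frac{1}{2}$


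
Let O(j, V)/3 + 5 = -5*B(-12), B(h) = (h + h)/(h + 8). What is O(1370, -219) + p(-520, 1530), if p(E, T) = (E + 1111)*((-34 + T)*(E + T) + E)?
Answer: 892669935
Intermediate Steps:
B(h) = 2*h/(8 + h) (B(h) = (2*h)/(8 + h) = 2*h/(8 + h))
p(E, T) = (1111 + E)*(E + (-34 + T)*(E + T))
O(j, V) = -105 (O(j, V) = -15 + 3*(-10*(-12)/(8 - 12)) = -15 + 3*(-10*(-12)/(-4)) = -15 + 3*(-10*(-12)*(-1)/4) = -15 + 3*(-5*6) = -15 + 3*(-30) = -15 - 90 = -105)
O(1370, -219) + p(-520, 1530) = -105 + (-37774*1530 - 36663*(-520) - 33*(-520)² + 1111*1530² - 520*1530² + 1530*(-520)² + 1077*(-520)*1530) = -105 + (-57794220 + 19064760 - 33*270400 + 1111*2340900 - 520*2340900 + 1530*270400 - 856861200) = -105 + (-57794220 + 19064760 - 8923200 + 2600739900 - 1217268000 + 413712000 - 856861200) = -105 + 892670040 = 892669935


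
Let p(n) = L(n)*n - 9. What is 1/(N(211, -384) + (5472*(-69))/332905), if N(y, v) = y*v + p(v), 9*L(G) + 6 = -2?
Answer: -998715/80589110579 ≈ -1.2393e-5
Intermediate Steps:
L(G) = -8/9 (L(G) = -⅔ + (⅑)*(-2) = -⅔ - 2/9 = -8/9)
p(n) = -9 - 8*n/9 (p(n) = -8*n/9 - 9 = -9 - 8*n/9)
N(y, v) = -9 - 8*v/9 + v*y (N(y, v) = y*v + (-9 - 8*v/9) = v*y + (-9 - 8*v/9) = -9 - 8*v/9 + v*y)
1/(N(211, -384) + (5472*(-69))/332905) = 1/((-9 - 8/9*(-384) - 384*211) + (5472*(-69))/332905) = 1/((-9 + 1024/3 - 81024) - 377568*1/332905) = 1/(-242075/3 - 377568/332905) = 1/(-80589110579/998715) = -998715/80589110579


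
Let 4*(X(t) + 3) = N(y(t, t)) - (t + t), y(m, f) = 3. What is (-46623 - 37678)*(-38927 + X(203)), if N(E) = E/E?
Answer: 13161493625/4 ≈ 3.2904e+9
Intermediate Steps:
N(E) = 1
X(t) = -11/4 - t/2 (X(t) = -3 + (1 - (t + t))/4 = -3 + (1 - 2*t)/4 = -3 + (1/4 - t/2) = -11/4 - t/2)
(-46623 - 37678)*(-38927 + X(203)) = (-46623 - 37678)*(-38927 + (-11/4 - 1/2*203)) = -84301*(-38927 + (-11/4 - 203/2)) = -84301*(-38927 - 417/4) = -84301*(-156125/4) = 13161493625/4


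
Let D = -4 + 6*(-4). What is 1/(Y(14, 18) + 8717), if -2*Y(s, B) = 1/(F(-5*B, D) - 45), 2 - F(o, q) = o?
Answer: 94/819397 ≈ 0.00011472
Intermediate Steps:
D = -28 (D = -4 - 24 = -28)
F(o, q) = 2 - o
Y(s, B) = -1/(2*(-43 + 5*B)) (Y(s, B) = -1/(2*((2 - (-5)*B) - 45)) = -1/(2*((2 + 5*B) - 45)) = -1/(2*(-43 + 5*B)))
1/(Y(14, 18) + 8717) = 1/(-1/(-86 + 10*18) + 8717) = 1/(-1/(-86 + 180) + 8717) = 1/(-1/94 + 8717) = 1/(819397/94) = 94/819397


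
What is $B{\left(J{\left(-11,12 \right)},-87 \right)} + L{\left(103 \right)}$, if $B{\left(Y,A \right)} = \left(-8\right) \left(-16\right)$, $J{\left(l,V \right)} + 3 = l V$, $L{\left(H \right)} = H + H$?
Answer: $334$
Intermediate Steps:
$L{\left(H \right)} = 2 H$
$J{\left(l,V \right)} = -3 + V l$ ($J{\left(l,V \right)} = -3 + l V = -3 + V l$)
$B{\left(Y,A \right)} = 128$
$B{\left(J{\left(-11,12 \right)},-87 \right)} + L{\left(103 \right)} = 128 + 2 \cdot 103 = 128 + 206 = 334$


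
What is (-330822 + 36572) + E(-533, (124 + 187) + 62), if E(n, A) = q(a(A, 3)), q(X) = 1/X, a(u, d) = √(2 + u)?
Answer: -294250 + √15/75 ≈ -2.9425e+5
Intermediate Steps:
E(n, A) = (2 + A)^(-½) (E(n, A) = 1/(√(2 + A)) = (2 + A)^(-½))
(-330822 + 36572) + E(-533, (124 + 187) + 62) = (-330822 + 36572) + (2 + ((124 + 187) + 62))^(-½) = -294250 + (2 + (311 + 62))^(-½) = -294250 + (2 + 373)^(-½) = -294250 + 375^(-½) = -294250 + √15/75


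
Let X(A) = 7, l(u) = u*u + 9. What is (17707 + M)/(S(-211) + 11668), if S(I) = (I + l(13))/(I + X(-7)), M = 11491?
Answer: 1985464/793435 ≈ 2.5024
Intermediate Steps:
l(u) = 9 + u**2 (l(u) = u**2 + 9 = 9 + u**2)
S(I) = (178 + I)/(7 + I) (S(I) = (I + (9 + 13**2))/(I + 7) = (I + (9 + 169))/(7 + I) = (I + 178)/(7 + I) = (178 + I)/(7 + I))
(17707 + M)/(S(-211) + 11668) = (17707 + 11491)/((178 - 211)/(7 - 211) + 11668) = 29198/(-33/(-204) + 11668) = 29198/(-1/204*(-33) + 11668) = 29198/(11/68 + 11668) = 29198/(793435/68) = 29198*(68/793435) = 1985464/793435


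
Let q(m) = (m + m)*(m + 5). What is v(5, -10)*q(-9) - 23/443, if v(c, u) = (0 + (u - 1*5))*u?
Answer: 4784377/443 ≈ 10800.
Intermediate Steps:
q(m) = 2*m*(5 + m) (q(m) = (2*m)*(5 + m) = 2*m*(5 + m))
v(c, u) = u*(-5 + u) (v(c, u) = (0 + (u - 5))*u = (0 + (-5 + u))*u = (-5 + u)*u = u*(-5 + u))
v(5, -10)*q(-9) - 23/443 = (-10*(-5 - 10))*(2*(-9)*(5 - 9)) - 23/443 = (-10*(-15))*(2*(-9)*(-4)) - 23*1/443 = 150*72 - 23/443 = 10800 - 23/443 = 4784377/443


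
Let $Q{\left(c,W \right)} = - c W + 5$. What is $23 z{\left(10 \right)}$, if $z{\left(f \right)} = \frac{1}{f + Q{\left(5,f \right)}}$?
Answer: $- \frac{23}{35} \approx -0.65714$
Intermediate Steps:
$Q{\left(c,W \right)} = 5 - W c$ ($Q{\left(c,W \right)} = - W c + 5 = 5 - W c$)
$z{\left(f \right)} = \frac{1}{5 - 4 f}$ ($z{\left(f \right)} = \frac{1}{f - \left(-5 + f 5\right)} = \frac{1}{f - \left(-5 + 5 f\right)} = \frac{1}{5 - 4 f}$)
$23 z{\left(10 \right)} = \frac{23}{5 - 40} = \frac{23}{-35} = 23 \left(- \frac{1}{35}\right) = - \frac{23}{35}$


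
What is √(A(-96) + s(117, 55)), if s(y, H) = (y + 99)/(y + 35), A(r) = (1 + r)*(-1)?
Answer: 2*√8702/19 ≈ 9.8194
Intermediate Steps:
A(r) = -1 - r
s(y, H) = (99 + y)/(35 + y)
√(A(-96) + s(117, 55)) = √((-1 - 1*(-96)) + (99 + 117)/(35 + 117)) = √((-1 + 96) + 216/152) = √(95 + (1/152)*216) = √(95 + 27/19) = √(1832/19) = 2*√8702/19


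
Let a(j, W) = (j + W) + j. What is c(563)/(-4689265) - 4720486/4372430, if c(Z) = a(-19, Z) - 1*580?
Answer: -2213536929914/2050348296395 ≈ -1.0796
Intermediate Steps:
a(j, W) = W + 2*j (a(j, W) = (W + j) + j = W + 2*j)
c(Z) = -618 + Z (c(Z) = (Z + 2*(-19)) - 1*580 = (Z - 38) - 580 = (-38 + Z) - 580 = -618 + Z)
c(563)/(-4689265) - 4720486/4372430 = (-618 + 563)/(-4689265) - 4720486/4372430 = -55*(-1/4689265) - 4720486*1/4372430 = 11/937853 - 2360243/2186215 = -2213536929914/2050348296395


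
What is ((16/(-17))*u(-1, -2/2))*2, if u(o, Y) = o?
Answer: 32/17 ≈ 1.8824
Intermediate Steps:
((16/(-17))*u(-1, -2/2))*2 = ((16/(-17))*(-1))*2 = ((16*(-1/17))*(-1))*2 = -16/17*(-1)*2 = (16/17)*2 = 32/17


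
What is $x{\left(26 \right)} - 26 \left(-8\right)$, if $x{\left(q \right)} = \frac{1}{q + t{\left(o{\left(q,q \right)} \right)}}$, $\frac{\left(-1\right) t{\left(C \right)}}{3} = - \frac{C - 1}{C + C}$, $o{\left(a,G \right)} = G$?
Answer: $\frac{296868}{1427} \approx 208.04$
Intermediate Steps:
$t{\left(C \right)} = \frac{3 \left(-1 + C\right)}{2 C}$ ($t{\left(C \right)} = - 3 \left(- \frac{C - 1}{C + C}\right) = - 3 \left(- \frac{-1 + C}{2 C}\right) = \frac{3 \left(-1 + C\right)}{2 C}$)
$x{\left(q \right)} = \frac{1}{q + \frac{3 \left(-1 + q\right)}{2 q}}$
$x{\left(26 \right)} - 26 \left(-8\right) = 2 \cdot 26 \frac{1}{-3 + 2 \cdot 26^{2} + 3 \cdot 26} - 26 \left(-8\right) = 2 \cdot 26 \frac{1}{-3 + 2 \cdot 676 + 78} - -208 = 2 \cdot 26 \frac{1}{-3 + 1352 + 78} + 208 = 2 \cdot 26 \cdot \frac{1}{1427} + 208 = \frac{52}{1427} + 208 = \frac{296868}{1427}$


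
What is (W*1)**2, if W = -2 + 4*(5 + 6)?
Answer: 1764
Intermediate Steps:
W = 42 (W = -2 + 4*11 = -2 + 44 = 42)
(W*1)**2 = (42*1)**2 = 42**2 = 1764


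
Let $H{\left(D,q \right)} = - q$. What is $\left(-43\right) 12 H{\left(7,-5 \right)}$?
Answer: $-2580$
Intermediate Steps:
$\left(-43\right) 12 H{\left(7,-5 \right)} = \left(-43\right) 12 \left(\left(-1\right) \left(-5\right)\right) = \left(-516\right) 5 = -2580$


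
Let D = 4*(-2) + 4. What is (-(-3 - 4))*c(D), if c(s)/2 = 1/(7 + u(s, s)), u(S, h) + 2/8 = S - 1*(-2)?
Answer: 56/19 ≈ 2.9474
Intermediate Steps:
u(S, h) = 7/4 + S (u(S, h) = -1/4 + (S - 1*(-2)) = -1/4 + (S + 2) = -1/4 + (2 + S) = 7/4 + S)
D = -4 (D = -8 + 4 = -4)
c(s) = 2/(35/4 + s) (c(s) = 2/(7 + (7/4 + s)) = 2/(35/4 + s))
(-(-3 - 4))*c(D) = (-(-3 - 4))*(8/(35 + 4*(-4))) = (-1*(-7))*(8/(35 - 16)) = 7*(8/19) = 56/19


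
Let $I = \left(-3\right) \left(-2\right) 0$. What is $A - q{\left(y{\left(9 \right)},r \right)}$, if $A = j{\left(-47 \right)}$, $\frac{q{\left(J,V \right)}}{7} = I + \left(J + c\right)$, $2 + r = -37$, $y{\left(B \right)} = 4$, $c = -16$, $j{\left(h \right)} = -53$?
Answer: $31$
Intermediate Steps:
$r = -39$ ($r = -2 - 37 = -39$)
$I = 0$ ($I = 6 \cdot 0 = 0$)
$q{\left(J,V \right)} = -112 + 7 J$ ($q{\left(J,V \right)} = 7 \left(0 + \left(J - 16\right)\right) = 7 \left(0 + \left(-16 + J\right)\right) = 7 \left(-16 + J\right) = -112 + 7 J$)
$A = -53$
$A - q{\left(y{\left(9 \right)},r \right)} = -53 - \left(-112 + 7 \cdot 4\right) = -53 - \left(-112 + 28\right) = -53 - -84 = -53 + 84 = 31$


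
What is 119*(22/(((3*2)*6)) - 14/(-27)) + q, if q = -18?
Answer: 6287/54 ≈ 116.43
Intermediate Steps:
119*(22/(((3*2)*6)) - 14/(-27)) + q = 119*(22/(((3*2)*6)) - 14/(-27)) - 18 = 119*(22/((6*6)) - 14*(-1/27)) - 18 = 119*(22/36 + 14/27) - 18 = 119*(22*(1/36) + 14/27) - 18 = 119*(11/18 + 14/27) - 18 = 119*(61/54) - 18 = 7259/54 - 18 = 6287/54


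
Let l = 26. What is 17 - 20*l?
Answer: -503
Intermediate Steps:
17 - 20*l = 17 - 20*26 = 17 - 520 = -503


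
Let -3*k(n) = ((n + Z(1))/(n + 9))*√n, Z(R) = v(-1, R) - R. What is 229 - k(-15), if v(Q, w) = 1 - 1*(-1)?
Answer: 229 + 7*I*√15/9 ≈ 229.0 + 3.0123*I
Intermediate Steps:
v(Q, w) = 2 (v(Q, w) = 1 + 1 = 2)
Z(R) = 2 - R
k(n) = -√n*(1 + n)/(3*(9 + n)) (k(n) = -(n + (2 - 1*1))/(n + 9)*√n/3 = -(n + (2 - 1))/(9 + n)*√n/3 = -(n + 1)/(9 + n)*√n/3 = -(1 + n)/(9 + n)*√n/3 = -√n*(1 + n)/(3*(9 + n)))
229 - k(-15) = 229 - √(-15)*(-1 - 1*(-15))/(3*(9 - 15)) = 229 - I*√15*(-1 + 15)/(3*(-6)) = 229 - I*√15*(-1)*14/(3*6) = 229 - (-7)*I*√15/9 = 229 + 7*I*√15/9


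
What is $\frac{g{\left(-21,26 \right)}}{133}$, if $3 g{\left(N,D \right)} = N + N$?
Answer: $- \frac{2}{19} \approx -0.10526$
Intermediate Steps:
$g{\left(N,D \right)} = \frac{2 N}{3}$ ($g{\left(N,D \right)} = \frac{N + N}{3} = \frac{2 N}{3}$)
$\frac{g{\left(-21,26 \right)}}{133} = \frac{\frac{2}{3} \left(-21\right)}{133} = \left(-14\right) \frac{1}{133} = - \frac{2}{19}$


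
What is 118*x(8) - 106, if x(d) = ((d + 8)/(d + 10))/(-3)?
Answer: -3806/27 ≈ -140.96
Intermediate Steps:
x(d) = -(8 + d)/(3*(10 + d)) (x(d) = ((8 + d)/(10 + d))*(-⅓) = -(8 + d)/(3*(10 + d)))
118*x(8) - 106 = 118*((-8 - 1*8)/(3*(10 + 8))) - 106 = 118*((⅓)*(-8 - 8)/18) - 106 = 118*((⅓)*(1/18)*(-16)) - 106 = 118*(-8/27) - 106 = -944/27 - 106 = -3806/27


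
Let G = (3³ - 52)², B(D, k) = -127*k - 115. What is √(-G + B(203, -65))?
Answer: 3*√835 ≈ 86.689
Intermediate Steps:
B(D, k) = -115 - 127*k
G = 625 (G = (27 - 52)² = (-25)² = 625)
√(-G + B(203, -65)) = √(-1*625 + (-115 - 127*(-65))) = √(-625 + (-115 + 8255)) = √(-625 + 8140) = √7515 = 3*√835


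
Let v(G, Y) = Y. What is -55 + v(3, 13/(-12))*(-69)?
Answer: 79/4 ≈ 19.750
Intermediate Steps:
-55 + v(3, 13/(-12))*(-69) = -55 + (13/(-12))*(-69) = -55 + (13*(-1/12))*(-69) = -55 - 13/12*(-69) = -55 + 299/4 = 79/4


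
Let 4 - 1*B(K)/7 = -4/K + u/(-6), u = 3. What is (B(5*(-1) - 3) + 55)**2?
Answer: 6889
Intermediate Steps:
B(K) = 63/2 + 28/K (B(K) = 28 - 7*(-4/K + 3/(-6)) = 28 - 7*(-4/K + 3*(-1/6)) = 28 - 7*(-4/K - 1/2) = 28 - 7*(-1/2 - 4/K) = 28 + (7/2 + 28/K) = 63/2 + 28/K)
(B(5*(-1) - 3) + 55)**2 = ((63/2 + 28/(5*(-1) - 3)) + 55)**2 = ((63/2 + 28/(-5 - 3)) + 55)**2 = ((63/2 + 28/(-8)) + 55)**2 = ((63/2 + 28*(-1/8)) + 55)**2 = ((63/2 - 7/2) + 55)**2 = (28 + 55)**2 = 83**2 = 6889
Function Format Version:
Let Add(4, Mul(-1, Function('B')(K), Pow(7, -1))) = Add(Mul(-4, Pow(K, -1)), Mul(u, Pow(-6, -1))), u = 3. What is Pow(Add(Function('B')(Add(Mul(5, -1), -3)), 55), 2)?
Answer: 6889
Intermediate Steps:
Function('B')(K) = Add(Rational(63, 2), Mul(28, Pow(K, -1))) (Function('B')(K) = Add(28, Mul(-7, Add(Mul(-4, Pow(K, -1)), Mul(3, Pow(-6, -1))))) = Add(28, Mul(-7, Add(Mul(-4, Pow(K, -1)), Mul(3, Rational(-1, 6))))) = Add(28, Mul(-7, Add(Mul(-4, Pow(K, -1)), Rational(-1, 2)))) = Add(28, Mul(-7, Add(Rational(-1, 2), Mul(-4, Pow(K, -1))))) = Add(28, Add(Rational(7, 2), Mul(28, Pow(K, -1)))) = Add(Rational(63, 2), Mul(28, Pow(K, -1))))
Pow(Add(Function('B')(Add(Mul(5, -1), -3)), 55), 2) = Pow(Add(Add(Rational(63, 2), Mul(28, Pow(Add(Mul(5, -1), -3), -1))), 55), 2) = Pow(Add(Add(Rational(63, 2), Mul(28, Pow(Add(-5, -3), -1))), 55), 2) = Pow(Add(Add(Rational(63, 2), Mul(28, Pow(-8, -1))), 55), 2) = Pow(Add(Add(Rational(63, 2), Mul(28, Rational(-1, 8))), 55), 2) = Pow(Add(Add(Rational(63, 2), Rational(-7, 2)), 55), 2) = Pow(Add(28, 55), 2) = Pow(83, 2) = 6889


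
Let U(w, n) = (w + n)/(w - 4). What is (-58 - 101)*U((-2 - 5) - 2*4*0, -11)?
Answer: -2862/11 ≈ -260.18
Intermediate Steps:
U(w, n) = (n + w)/(-4 + w)
(-58 - 101)*U((-2 - 5) - 2*4*0, -11) = (-58 - 101)*((-11 + ((-2 - 5) - 2*4*0))/(-4 + ((-2 - 5) - 2*4*0))) = -159*(-11 + (-7 - 8*0))/(-4 + (-7 - 8*0)) = -159*(-11 + (-7 + 0))/(-4 + (-7 + 0)) = -159*(-11 - 7)/(-4 - 7) = -159*(-18)/(-11) = -(-159)*(-18)/11 = -159*18/11 = -2862/11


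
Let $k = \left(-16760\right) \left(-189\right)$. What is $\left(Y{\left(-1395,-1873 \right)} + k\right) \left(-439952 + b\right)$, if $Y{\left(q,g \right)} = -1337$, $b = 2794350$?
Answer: $7454737450594$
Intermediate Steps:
$k = 3167640$
$\left(Y{\left(-1395,-1873 \right)} + k\right) \left(-439952 + b\right) = \left(-1337 + 3167640\right) \left(-439952 + 2794350\right) = 3166303 \cdot 2354398 = 7454737450594$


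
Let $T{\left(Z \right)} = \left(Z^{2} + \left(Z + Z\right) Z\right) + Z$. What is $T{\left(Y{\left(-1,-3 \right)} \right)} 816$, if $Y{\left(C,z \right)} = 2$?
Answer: $11424$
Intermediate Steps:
$T{\left(Z \right)} = Z + 3 Z^{2}$ ($T{\left(Z \right)} = \left(Z^{2} + 2 Z Z\right) + Z = \left(Z^{2} + 2 Z^{2}\right) + Z = 3 Z^{2} + Z = Z + 3 Z^{2}$)
$T{\left(Y{\left(-1,-3 \right)} \right)} 816 = 2 \left(1 + 3 \cdot 2\right) 816 = 2 \left(1 + 6\right) 816 = 2 \cdot 7 \cdot 816 = 14 \cdot 816 = 11424$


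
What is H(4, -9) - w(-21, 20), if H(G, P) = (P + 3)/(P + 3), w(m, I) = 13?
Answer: -12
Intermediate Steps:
H(G, P) = 1 (H(G, P) = (3 + P)/(3 + P) = 1)
H(4, -9) - w(-21, 20) = 1 - 1*13 = 1 - 13 = -12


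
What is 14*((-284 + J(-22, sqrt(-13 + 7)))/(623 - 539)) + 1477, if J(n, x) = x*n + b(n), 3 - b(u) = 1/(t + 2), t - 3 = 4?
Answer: 38614/27 - 11*I*sqrt(6)/3 ≈ 1430.1 - 8.9815*I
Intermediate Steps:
t = 7 (t = 3 + 4 = 7)
b(u) = 26/9 (b(u) = 3 - 1/(7 + 2) = 3 - 1/9 = 26/9)
J(n, x) = 26/9 + n*x (J(n, x) = x*n + 26/9 = n*x + 26/9 = 26/9 + n*x)
14*((-284 + J(-22, sqrt(-13 + 7)))/(623 - 539)) + 1477 = 14*((-284 + (26/9 - 22*sqrt(-13 + 7)))/(623 - 539)) + 1477 = 14*((-284 + (26/9 - 22*I*sqrt(6)))/84) + 1477 = 14*((-284 + (26/9 - 22*I*sqrt(6)))*(1/84)) + 1477 = 14*((-2530/9 - 22*I*sqrt(6))*(1/84)) + 1477 = 14*(-1265/378 - 11*I*sqrt(6)/42) + 1477 = (-1265/27 - 11*I*sqrt(6)/3) + 1477 = 38614/27 - 11*I*sqrt(6)/3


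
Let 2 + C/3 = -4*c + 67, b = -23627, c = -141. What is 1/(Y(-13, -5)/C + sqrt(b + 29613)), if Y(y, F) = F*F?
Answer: -47175/21314762609 + 3560769*sqrt(5986)/21314762609 ≈ 0.012923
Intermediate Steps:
Y(y, F) = F**2
C = 1887 (C = -6 + 3*(-4*(-141) + 67) = -6 + 3*(564 + 67) = -6 + 3*631 = -6 + 1893 = 1887)
1/(Y(-13, -5)/C + sqrt(b + 29613)) = 1/((-5)**2/1887 + sqrt(-23627 + 29613)) = 1/(25*(1/1887) + sqrt(5986)) = 1/(25/1887 + sqrt(5986))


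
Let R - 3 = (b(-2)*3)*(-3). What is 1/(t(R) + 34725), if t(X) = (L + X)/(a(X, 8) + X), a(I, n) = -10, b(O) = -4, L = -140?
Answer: 29/1006924 ≈ 2.8801e-5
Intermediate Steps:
R = 39 (R = 3 - 4*3*(-3) = 3 - 12*(-3) = 3 + 36 = 39)
t(X) = (-140 + X)/(-10 + X)
1/(t(R) + 34725) = 1/((-140 + 39)/(-10 + 39) + 34725) = 1/(-101/29 + 34725) = 1/(1006924/29) = 29/1006924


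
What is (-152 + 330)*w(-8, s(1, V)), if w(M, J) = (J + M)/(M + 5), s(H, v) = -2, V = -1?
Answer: 1780/3 ≈ 593.33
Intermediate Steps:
w(M, J) = (J + M)/(5 + M)
(-152 + 330)*w(-8, s(1, V)) = (-152 + 330)*((-2 - 8)/(5 - 8)) = 178*(-10/(-3)) = 178*(-⅓*(-10)) = 178*(10/3) = 1780/3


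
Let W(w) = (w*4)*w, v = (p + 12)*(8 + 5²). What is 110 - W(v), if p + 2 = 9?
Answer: -1572406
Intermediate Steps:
p = 7 (p = -2 + 9 = 7)
v = 627 (v = (7 + 12)*(8 + 5²) = 19*(8 + 25) = 19*33 = 627)
W(w) = 4*w² (W(w) = (4*w)*w = 4*w²)
110 - W(v) = 110 - 4*627² = 110 - 4*393129 = 110 - 1*1572516 = 110 - 1572516 = -1572406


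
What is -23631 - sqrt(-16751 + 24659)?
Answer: -23631 - 2*sqrt(1977) ≈ -23720.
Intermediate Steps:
-23631 - sqrt(-16751 + 24659) = -23631 - sqrt(7908) = -23631 - 2*sqrt(1977)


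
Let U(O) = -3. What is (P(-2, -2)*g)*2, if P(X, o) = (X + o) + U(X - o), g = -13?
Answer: 182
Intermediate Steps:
P(X, o) = -3 + X + o (P(X, o) = (X + o) - 3 = -3 + X + o)
(P(-2, -2)*g)*2 = ((-3 - 2 - 2)*(-13))*2 = -7*(-13)*2 = 91*2 = 182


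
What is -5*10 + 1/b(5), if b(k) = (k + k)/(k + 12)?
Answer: -483/10 ≈ -48.300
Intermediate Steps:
b(k) = 2*k/(12 + k) (b(k) = (2*k)/(12 + k) = 2*k/(12 + k))
-5*10 + 1/b(5) = -5*10 + 1/(2*5/(12 + 5)) = -50 + 1/(2*5/17) = -50 + 1/(2*5*(1/17)) = -50 + 1/(10/17) = -50 + 17/10 = -483/10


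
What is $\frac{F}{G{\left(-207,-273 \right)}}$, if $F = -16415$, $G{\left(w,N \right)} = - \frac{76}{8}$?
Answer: $\frac{32830}{19} \approx 1727.9$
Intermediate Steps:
$G{\left(w,N \right)} = - \frac{19}{2}$ ($G{\left(w,N \right)} = \left(-76\right) \frac{1}{8} = - \frac{19}{2}$)
$\frac{F}{G{\left(-207,-273 \right)}} = - \frac{16415}{- \frac{19}{2}} = \left(-16415\right) \left(- \frac{2}{19}\right) = \frac{32830}{19}$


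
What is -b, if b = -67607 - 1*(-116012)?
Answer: -48405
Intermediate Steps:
b = 48405 (b = -67607 + 116012 = 48405)
-b = -1*48405 = -48405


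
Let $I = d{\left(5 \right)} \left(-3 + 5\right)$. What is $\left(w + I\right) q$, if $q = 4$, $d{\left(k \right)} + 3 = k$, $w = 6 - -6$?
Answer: $64$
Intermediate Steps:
$w = 12$ ($w = 6 + 6 = 12$)
$d{\left(k \right)} = -3 + k$
$I = 4$ ($I = \left(-3 + 5\right) \left(-3 + 5\right) = 2 \cdot 2 = 4$)
$\left(w + I\right) q = \left(12 + 4\right) 4 = 16 \cdot 4 = 64$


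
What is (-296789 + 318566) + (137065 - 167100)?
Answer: -8258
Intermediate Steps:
(-296789 + 318566) + (137065 - 167100) = 21777 - 30035 = -8258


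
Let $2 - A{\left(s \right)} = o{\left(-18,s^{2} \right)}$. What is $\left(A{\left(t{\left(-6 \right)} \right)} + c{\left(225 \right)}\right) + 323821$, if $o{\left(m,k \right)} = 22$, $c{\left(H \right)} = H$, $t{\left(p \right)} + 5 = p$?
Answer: $324026$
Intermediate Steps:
$t{\left(p \right)} = -5 + p$
$A{\left(s \right)} = -20$ ($A{\left(s \right)} = 2 - 22 = -20$)
$\left(A{\left(t{\left(-6 \right)} \right)} + c{\left(225 \right)}\right) + 323821 = \left(-20 + 225\right) + 323821 = 205 + 323821 = 324026$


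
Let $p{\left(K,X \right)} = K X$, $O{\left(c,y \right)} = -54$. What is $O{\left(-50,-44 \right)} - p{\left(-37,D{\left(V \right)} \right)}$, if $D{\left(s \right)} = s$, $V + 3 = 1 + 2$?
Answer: $-54$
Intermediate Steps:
$V = 0$ ($V = -3 + \left(1 + 2\right) = -3 + 3 = 0$)
$O{\left(-50,-44 \right)} - p{\left(-37,D{\left(V \right)} \right)} = -54 - \left(-37\right) 0 = -54 - 0 = -54 + 0 = -54$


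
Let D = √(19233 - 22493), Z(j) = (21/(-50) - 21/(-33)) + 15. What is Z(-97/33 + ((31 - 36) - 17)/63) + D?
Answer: 8369/550 + 2*I*√815 ≈ 15.216 + 57.096*I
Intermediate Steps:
Z(j) = 8369/550 (Z(j) = (21*(-1/50) - 21*(-1/33)) + 15 = (-21/50 + 7/11) + 15 = 119/550 + 15 = 8369/550)
D = 2*I*√815 (D = √(-3260) = 2*I*√815 ≈ 57.096*I)
Z(-97/33 + ((31 - 36) - 17)/63) + D = 8369/550 + 2*I*√815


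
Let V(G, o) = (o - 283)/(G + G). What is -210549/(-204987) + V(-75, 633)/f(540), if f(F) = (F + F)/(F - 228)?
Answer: 3256766/9224415 ≈ 0.35306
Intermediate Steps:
f(F) = 2*F/(-228 + F) (f(F) = (2*F)/(-228 + F) = 2*F/(-228 + F))
V(G, o) = (-283 + o)/(2*G) (V(G, o) = (-283 + o)/((2*G)) = (-283 + o)*(1/(2*G)) = (-283 + o)/(2*G))
-210549/(-204987) + V(-75, 633)/f(540) = -210549/(-204987) + ((½)*(-283 + 633)/(-75))/((2*540/(-228 + 540))) = -210549*(-1/204987) + ((½)*(-1/75)*350)/((2*540/312)) = 70183/68329 - 7/(3*(2*540*(1/312))) = 70183/68329 - 7/(3*45/13) = 70183/68329 - 7/3*13/45 = 70183/68329 - 91/135 = 3256766/9224415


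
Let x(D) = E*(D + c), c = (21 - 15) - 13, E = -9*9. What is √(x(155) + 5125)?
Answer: I*√6863 ≈ 82.843*I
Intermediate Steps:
E = -81
c = -7 (c = 6 - 13 = -7)
x(D) = 567 - 81*D (x(D) = -81*(D - 7) = -81*(-7 + D) = 567 - 81*D)
√(x(155) + 5125) = √((567 - 81*155) + 5125) = √((567 - 12555) + 5125) = √(-11988 + 5125) = √(-6863) = I*√6863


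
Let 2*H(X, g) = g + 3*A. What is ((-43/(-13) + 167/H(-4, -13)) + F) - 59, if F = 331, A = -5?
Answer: 47935/182 ≈ 263.38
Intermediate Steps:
H(X, g) = -15/2 + g/2 (H(X, g) = (g + 3*(-5))/2 = (g - 15)/2 = (-15 + g)/2 = -15/2 + g/2)
((-43/(-13) + 167/H(-4, -13)) + F) - 59 = ((-43/(-13) + 167/(-15/2 + (½)*(-13))) + 331) - 59 = ((-43*(-1/13) + 167/(-15/2 - 13/2)) + 331) - 59 = ((43/13 + 167/(-14)) + 331) - 59 = ((43/13 + 167*(-1/14)) + 331) - 59 = ((43/13 - 167/14) + 331) - 59 = (-1569/182 + 331) - 59 = 58673/182 - 59 = 47935/182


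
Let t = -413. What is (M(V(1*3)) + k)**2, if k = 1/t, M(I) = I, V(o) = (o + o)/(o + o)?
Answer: 169744/170569 ≈ 0.99516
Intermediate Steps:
V(o) = 1 (V(o) = (2*o)/((2*o)) = (2*o)*(1/(2*o)) = 1)
k = -1/413 (k = 1/(-413) = -1/413 ≈ -0.0024213)
(M(V(1*3)) + k)**2 = (1 - 1/413)**2 = (412/413)**2 = 169744/170569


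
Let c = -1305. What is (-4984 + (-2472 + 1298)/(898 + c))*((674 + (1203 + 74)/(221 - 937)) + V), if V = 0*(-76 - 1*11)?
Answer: -487880209699/145706 ≈ -3.3484e+6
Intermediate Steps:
V = 0 (V = 0*(-76 - 11) = 0*(-87) = 0)
(-4984 + (-2472 + 1298)/(898 + c))*((674 + (1203 + 74)/(221 - 937)) + V) = (-4984 + (-2472 + 1298)/(898 - 1305))*((674 + (1203 + 74)/(221 - 937)) + 0) = (-4984 - 1174/(-407))*((674 + 1277/(-716)) + 0) = (-4984 - 1174*(-1/407))*((674 + 1277*(-1/716)) + 0) = (-4984 + 1174/407)*((674 - 1277/716) + 0) = -2027314*(481307/716 + 0)/407 = -2027314/407*481307/716 = -487880209699/145706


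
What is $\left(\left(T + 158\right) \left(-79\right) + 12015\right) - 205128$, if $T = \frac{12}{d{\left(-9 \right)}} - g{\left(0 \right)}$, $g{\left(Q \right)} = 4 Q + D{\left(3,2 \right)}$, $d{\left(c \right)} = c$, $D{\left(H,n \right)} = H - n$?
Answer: $- \frac{616232}{3} \approx -2.0541 \cdot 10^{5}$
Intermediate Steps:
$g{\left(Q \right)} = 1 + 4 Q$ ($g{\left(Q \right)} = 4 Q + \left(3 - 2\right) = 4 Q + 1 = 1 + 4 Q$)
$T = - \frac{7}{3}$ ($T = \frac{12}{-9} - \left(1 + 4 \cdot 0\right) = 12 \left(- \frac{1}{9}\right) - \left(1 + 0\right) = - \frac{4}{3} - 1 = - \frac{7}{3} \approx -2.3333$)
$\left(\left(T + 158\right) \left(-79\right) + 12015\right) - 205128 = \left(\left(- \frac{7}{3} + 158\right) \left(-79\right) + 12015\right) - 205128 = \left(\frac{467}{3} \left(-79\right) + 12015\right) - 205128 = \left(- \frac{36893}{3} + 12015\right) - 205128 = - \frac{848}{3} - 205128 = - \frac{616232}{3}$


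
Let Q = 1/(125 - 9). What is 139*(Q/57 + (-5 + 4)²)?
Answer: 919207/6612 ≈ 139.02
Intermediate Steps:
Q = 1/116 ≈ 0.0086207
139*(Q/57 + (-5 + 4)²) = 139*((1/116)/57 + (-5 + 4)²) = 139*((1/116)*(1/57) + (-1)²) = 139*(1/6612 + 1) = 139*(6613/6612) = 919207/6612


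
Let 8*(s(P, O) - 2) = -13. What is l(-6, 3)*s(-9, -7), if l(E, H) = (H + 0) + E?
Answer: -9/8 ≈ -1.1250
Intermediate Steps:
s(P, O) = 3/8 (s(P, O) = 2 + (⅛)*(-13) = 2 - 13/8 = 3/8)
l(E, H) = E + H (l(E, H) = H + E = E + H)
l(-6, 3)*s(-9, -7) = (-6 + 3)*(3/8) = -3*3/8 = -9/8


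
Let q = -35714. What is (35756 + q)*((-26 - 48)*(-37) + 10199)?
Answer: 543354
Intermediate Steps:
(35756 + q)*((-26 - 48)*(-37) + 10199) = (35756 - 35714)*((-26 - 48)*(-37) + 10199) = 42*(-74*(-37) + 10199) = 42*(2738 + 10199) = 42*12937 = 543354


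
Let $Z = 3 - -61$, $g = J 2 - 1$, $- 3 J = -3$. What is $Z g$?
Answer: $64$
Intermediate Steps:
$J = 1$ ($J = \left(- \frac{1}{3}\right) \left(-3\right) = 1$)
$g = 1$ ($g = 1 \cdot 2 - 1 = 2 - 1 = 1$)
$Z = 64$ ($Z = 3 + 61 = 64$)
$Z g = 64 \cdot 1 = 64$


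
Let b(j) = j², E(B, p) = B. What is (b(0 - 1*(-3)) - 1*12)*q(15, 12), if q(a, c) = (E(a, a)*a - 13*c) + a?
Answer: -252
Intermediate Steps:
q(a, c) = a + a² - 13*c (q(a, c) = (a*a - 13*c) + a = (a² - 13*c) + a = a + a² - 13*c)
(b(0 - 1*(-3)) - 1*12)*q(15, 12) = ((0 - 1*(-3))² - 1*12)*(15 + 15² - 13*12) = ((0 + 3)² - 12)*(15 + 225 - 156) = (3² - 12)*84 = (9 - 12)*84 = -3*84 = -252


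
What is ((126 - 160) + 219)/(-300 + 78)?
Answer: -5/6 ≈ -0.83333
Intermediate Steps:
((126 - 160) + 219)/(-300 + 78) = (-34 + 219)/(-222) = 185*(-1/222) = -5/6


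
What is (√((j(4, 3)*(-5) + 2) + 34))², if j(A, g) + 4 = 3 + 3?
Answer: 26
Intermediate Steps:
j(A, g) = 2 (j(A, g) = -4 + (3 + 3) = -4 + 6 = 2)
(√((j(4, 3)*(-5) + 2) + 34))² = (√((2*(-5) + 2) + 34))² = (√((-10 + 2) + 34))² = (√(-8 + 34))² = (√26)² = 26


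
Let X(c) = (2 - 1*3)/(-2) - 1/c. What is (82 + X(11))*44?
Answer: 3626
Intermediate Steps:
X(c) = ½ - 1/c (X(c) = (2 - 3)*(-½) - 1/c = -1*(-½) - 1/c = ½ - 1/c)
(82 + X(11))*44 = (82 + (½)*(-2 + 11)/11)*44 = (82 + (½)*(1/11)*9)*44 = (82 + 9/22)*44 = (1813/22)*44 = 3626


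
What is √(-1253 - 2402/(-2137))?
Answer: 3*I*√635225387/2137 ≈ 35.382*I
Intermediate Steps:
√(-1253 - 2402/(-2137)) = √(-1253 - 2402*(-1/2137)) = √(-1253 + 2402/2137) = √(-2675259/2137) = 3*I*√635225387/2137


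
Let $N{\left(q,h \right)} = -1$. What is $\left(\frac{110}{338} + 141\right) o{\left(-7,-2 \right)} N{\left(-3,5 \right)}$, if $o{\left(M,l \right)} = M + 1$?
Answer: $\frac{143304}{169} \approx 847.95$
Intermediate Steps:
$o{\left(M,l \right)} = 1 + M$
$\left(\frac{110}{338} + 141\right) o{\left(-7,-2 \right)} N{\left(-3,5 \right)} = \left(\frac{110}{338} + 141\right) \left(1 - 7\right) \left(-1\right) = \left(110 \cdot \frac{1}{338} + 141\right) \left(\left(-6\right) \left(-1\right)\right) = \left(\frac{55}{169} + 141\right) 6 = \frac{23884}{169} \cdot 6 = \frac{143304}{169}$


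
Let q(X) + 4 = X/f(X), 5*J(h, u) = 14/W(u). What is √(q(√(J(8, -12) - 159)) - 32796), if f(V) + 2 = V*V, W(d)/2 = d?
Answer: √(-3065189159200 - 19334*I*√143205)/9667 ≈ 0.00021615 - 181.11*I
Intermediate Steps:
W(d) = 2*d
f(V) = -2 + V² (f(V) = -2 + V*V = -2 + V²)
J(h, u) = 7/(5*u) (J(h, u) = (14/((2*u)))/5 = (14*(1/(2*u)))/5 = (7/u)/5 = 7/(5*u))
q(X) = -4 + X/(-2 + X²)
√(q(√(J(8, -12) - 159)) - 32796) = √((-4 + √((7/5)/(-12) - 159)/(-2 + (√((7/5)/(-12) - 159))²)) - 32796) = √((-4 + √((7/5)*(-1/12) - 159)/(-2 + (√((7/5)*(-1/12) - 159))²)) - 32796) = √((-4 + √(-7/60 - 159)/(-2 + (√(-7/60 - 159))²)) - 32796) = √((-4 + √(-9547/60)/(-2 + (√(-9547/60))²)) - 32796) = √((-4 + (I*√143205/30)/(-2 + (I*√143205/30)²)) - 32796) = √((-4 + (I*√143205/30)/(-2 - 9547/60)) - 32796) = √((-4 + (I*√143205/30)/(-9667/60)) - 32796) = √((-4 + (I*√143205/30)*(-60/9667)) - 32796) = √((-4 - 2*I*√143205/9667) - 32796) = √(-32800 - 2*I*√143205/9667)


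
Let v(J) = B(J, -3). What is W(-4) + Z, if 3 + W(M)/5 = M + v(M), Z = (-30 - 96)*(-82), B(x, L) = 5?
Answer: 10322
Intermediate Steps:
v(J) = 5
Z = 10332 (Z = -126*(-82) = 10332)
W(M) = 10 + 5*M (W(M) = -15 + 5*(M + 5) = -15 + 5*(5 + M) = -15 + (25 + 5*M) = 10 + 5*M)
W(-4) + Z = (10 + 5*(-4)) + 10332 = (10 - 20) + 10332 = -10 + 10332 = 10322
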